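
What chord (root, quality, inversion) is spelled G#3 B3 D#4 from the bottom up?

G# minor, root position

The distinct note names are G#, B, D#. Stacked in thirds they read G#–B–D#, which is a minor triad on G#.
With the root (G#) in the bass, the chord is in root position (figured bass 5/3).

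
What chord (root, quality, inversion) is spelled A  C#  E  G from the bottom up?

The pitch classes A, C#, E, G arrange in thirds as A–C#–E–G: an A dominant seventh chord.
The lowest note is A, the root of the chord, so this is root position (figured bass 7).

A dominant seventh, root position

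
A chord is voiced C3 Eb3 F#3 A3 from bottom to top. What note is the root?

F#

C, Eb, F#, A are the tones of an F# diminished seventh chord (F#–A–C–Eb), making F# the root.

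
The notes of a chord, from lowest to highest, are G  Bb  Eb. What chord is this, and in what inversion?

Eb major, first inversion

The distinct note names are G, Bb, Eb. Stacked in thirds they read Eb–G–Bb, which is a major triad on Eb.
With the third (G) in the bass, the chord is in first inversion (figured bass 6).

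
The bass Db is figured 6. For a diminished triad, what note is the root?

Bb

The figures 6 mean the third of the chord is in the bass. If Db is the third of a diminished triad, the root is Bb (chord tones Bb–Db–Fb).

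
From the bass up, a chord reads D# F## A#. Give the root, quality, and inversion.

The distinct note names are D#, F##, A#. Stacked in thirds they read D#–F##–A#, which is a major triad on D#.
With the root (D#) in the bass, the chord is in root position (figured bass 5/3).

D# major, root position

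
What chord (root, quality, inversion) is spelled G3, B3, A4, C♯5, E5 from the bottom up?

A dominant ninth, third inversion

The distinct note names are G, B, A, C#, E. Stacked in thirds they read A–C#–E–G–B, which is a dominant ninth chord on A.
The lowest note is G, the seventh of the chord, so this is third inversion.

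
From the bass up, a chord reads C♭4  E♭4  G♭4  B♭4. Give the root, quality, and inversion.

Reducing to letter names: Cb, Eb, Gb, Bb. These stack in thirds as Cb–Eb–Gb–Bb — a Cb major seventh chord.
Cb is the root of Cb major seventh; root in the bass means root position (figured bass 7).

Cb major seventh, root position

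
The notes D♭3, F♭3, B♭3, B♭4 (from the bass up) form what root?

Reordering Db, Fb, Bb into stacked thirds gives Bb–Db–Fb; the bottom of that stack, Bb, is the root.

Bb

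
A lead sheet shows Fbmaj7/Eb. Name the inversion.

Fbmaj7/Eb means Fb major seventh with Eb in the bass. Eb is the seventh of Fb major seventh (Fb–Ab–Cb–Eb), so this is third inversion.

third inversion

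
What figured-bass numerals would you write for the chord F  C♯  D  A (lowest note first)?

The notes F, C#, D, A stack in thirds as D–F–A–C# — a D minor-major seventh chord. The bass F is the third, so this is first inversion: figured 6/5.

6/5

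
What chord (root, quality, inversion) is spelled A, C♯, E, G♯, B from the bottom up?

Reducing to letter names: A, C#, E, G#, B. These stack in thirds as A–C#–E–G#–B — an A major ninth chord.
A is the root of A major ninth; root in the bass means root position.

A major ninth, root position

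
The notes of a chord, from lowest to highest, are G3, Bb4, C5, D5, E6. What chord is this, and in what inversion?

The distinct note names are G, Bb, C, D, E. Stacked in thirds they read C–E–G–Bb–D, which is a dominant ninth chord on C.
The lowest note is G, the fifth of the chord, so this is second inversion.

C dominant ninth, second inversion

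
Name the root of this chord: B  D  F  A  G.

Reordering B, D, F, A, G into stacked thirds gives G–B–D–F–A; the bottom of that stack, G, is the root.

G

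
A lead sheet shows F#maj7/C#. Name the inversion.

F#maj7/C# means F# major seventh with C# in the bass. C# is the fifth of F# major seventh (F#–A#–C#–E#), so this is second inversion.

second inversion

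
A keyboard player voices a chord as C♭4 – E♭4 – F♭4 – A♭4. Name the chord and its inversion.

Fb major seventh, second inversion

The pitch classes Cb, Eb, Fb, Ab arrange in thirds as Fb–Ab–Cb–Eb: an Fb major seventh chord.
With the fifth (Cb) in the bass, the chord is in second inversion (figured bass 4/3).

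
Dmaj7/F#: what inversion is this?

first inversion

Dmaj7/F# means D major seventh with F# in the bass. F# is the third of D major seventh (D–F#–A–C#), so this is first inversion.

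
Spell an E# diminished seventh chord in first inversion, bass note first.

The chord tones are E#–G#–B–D. With the third (G#) lowest for first inversion: G#, B, D, E#.

G#, B, D, E#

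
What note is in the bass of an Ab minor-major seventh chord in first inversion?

Ab minor-major seventh is Ab–Cb–Eb–G. First inversion places the third in the bass: Cb.

Cb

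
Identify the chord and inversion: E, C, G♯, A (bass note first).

A minor-major seventh, second inversion

The pitch classes E, C, G#, A arrange in thirds as A–C–E–G#: an A minor-major seventh chord.
With the fifth (E) in the bass, the chord is in second inversion (figured bass 4/3).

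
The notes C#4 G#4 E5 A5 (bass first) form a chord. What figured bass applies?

6/5

The notes C#, G#, E, A stack in thirds as A–C#–E–G# — an A major seventh chord. The bass C# is the third, so this is first inversion: figured 6/5.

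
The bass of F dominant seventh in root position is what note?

In root position the root is lowest. For F dominant seventh (F–A–C–Eb) that is F.

F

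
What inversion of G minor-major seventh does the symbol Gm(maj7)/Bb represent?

first inversion

Gm(maj7)/Bb means G minor-major seventh with Bb in the bass. Bb is the third of G minor-major seventh (G–Bb–D–F#), so this is first inversion.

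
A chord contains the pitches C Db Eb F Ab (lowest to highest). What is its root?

Db

Reordering C, Db, Eb, F, Ab into stacked thirds gives Db–F–Ab–C–Eb; the bottom of that stack, Db, is the root.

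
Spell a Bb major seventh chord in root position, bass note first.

Bb, D, F, A

Spelling Bb major seventh: Bb–D–F–A. In root position the root is bass, giving Bb, D, F, A from the bottom.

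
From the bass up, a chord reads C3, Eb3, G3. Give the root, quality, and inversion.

C minor, root position

The distinct note names are C, Eb, G. Stacked in thirds they read C–Eb–G, which is a minor triad on C.
The lowest note is C, the root of the chord, so this is root position (figured bass 5/3).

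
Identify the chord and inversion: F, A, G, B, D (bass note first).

The pitch classes F, A, G, B, D arrange in thirds as G–B–D–F–A: a G dominant ninth chord.
With the seventh (F) in the bass, the chord is in third inversion.

G dominant ninth, third inversion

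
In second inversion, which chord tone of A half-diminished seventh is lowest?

The fifth of A half-diminished seventh (A–C–Eb–G) is Eb; that is the bass in second inversion.

Eb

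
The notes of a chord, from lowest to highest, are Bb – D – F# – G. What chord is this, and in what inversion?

The distinct note names are Bb, D, F#, G. Stacked in thirds they read G–Bb–D–F#, which is a minor-major seventh chord on G.
The lowest note is Bb, the third of the chord, so this is first inversion (figured bass 6/5).

G minor-major seventh, first inversion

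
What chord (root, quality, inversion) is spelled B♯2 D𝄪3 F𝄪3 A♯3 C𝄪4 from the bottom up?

The pitch classes B#, D##, F##, A#, C## arrange in thirds as B#–D##–F##–A#–C##: a B# dominant ninth chord.
The lowest note is B#, the root of the chord, so this is root position.

B# dominant ninth, root position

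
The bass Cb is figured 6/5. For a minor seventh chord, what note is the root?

Ab

The figures 6/5 mean the third of the chord is in the bass. If Cb is the third of a minor seventh chord, the root is Ab (chord tones Ab–Cb–Eb–Gb).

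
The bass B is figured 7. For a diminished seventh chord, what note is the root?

The figures 7 mean the root of the chord is in the bass. If B is the root of a diminished seventh chord, the root is B (chord tones B–D–F–Ab).

B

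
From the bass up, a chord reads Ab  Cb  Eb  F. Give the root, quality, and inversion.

The pitch classes Ab, Cb, Eb, F arrange in thirds as F–Ab–Cb–Eb: an F half-diminished seventh chord.
Ab is the third of F half-diminished seventh; third in the bass means first inversion (figured bass 6/5).

F half-diminished seventh, first inversion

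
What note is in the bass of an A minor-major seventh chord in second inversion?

E

A minor-major seventh is A–C–E–G#. Second inversion places the fifth in the bass: E.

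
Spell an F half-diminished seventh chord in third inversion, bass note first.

F half-diminished seventh is F–Ab–Cb–Eb. Third inversion puts the seventh (Eb) in the bass, with the remaining tones above: Eb, F, Ab, Cb.

Eb, F, Ab, Cb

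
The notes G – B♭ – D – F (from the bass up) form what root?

G, Bb, D, F are the tones of a G minor seventh chord (G–Bb–D–F), making G the root.

G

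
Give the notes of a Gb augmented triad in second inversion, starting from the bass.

D, Gb, Bb

Spelling Gb augmented: Gb–Bb–D. In second inversion the fifth is bass, giving D, Gb, Bb from the bottom.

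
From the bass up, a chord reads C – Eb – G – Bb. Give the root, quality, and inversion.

C minor seventh, root position

The pitch classes C, Eb, G, Bb arrange in thirds as C–Eb–G–Bb: a C minor seventh chord.
C is the root of C minor seventh; root in the bass means root position (figured bass 7).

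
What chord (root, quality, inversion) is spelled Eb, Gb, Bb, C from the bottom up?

C half-diminished seventh, first inversion

The pitch classes Eb, Gb, Bb, C arrange in thirds as C–Eb–Gb–Bb: a C half-diminished seventh chord.
With the third (Eb) in the bass, the chord is in first inversion (figured bass 6/5).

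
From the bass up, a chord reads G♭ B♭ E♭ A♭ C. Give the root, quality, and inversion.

Ab dominant ninth, third inversion

The distinct note names are Gb, Bb, Eb, Ab, C. Stacked in thirds they read Ab–C–Eb–Gb–Bb, which is a dominant ninth chord on Ab.
The lowest note is Gb, the seventh of the chord, so this is third inversion.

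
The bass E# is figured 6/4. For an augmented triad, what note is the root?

The figures 6/4 mean the fifth of the chord is in the bass. If E# is the fifth of an augmented triad, the root is A (chord tones A–C#–E#).

A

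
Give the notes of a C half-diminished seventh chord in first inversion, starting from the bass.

Spelling C half-diminished seventh: C–Eb–Gb–Bb. In first inversion the third is bass, giving Eb, Gb, Bb, C from the bottom.

Eb, Gb, Bb, C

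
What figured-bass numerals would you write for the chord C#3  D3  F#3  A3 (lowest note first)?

The notes C#, D, F#, A stack in thirds as D–F#–A–C# — a D major seventh chord. The bass C# is the seventh, so this is third inversion: figured 4/2.

4/2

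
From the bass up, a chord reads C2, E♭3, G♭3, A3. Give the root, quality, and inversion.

The pitch classes C, Eb, Gb, A arrange in thirds as A–C–Eb–Gb: an A diminished seventh chord.
With the third (C) in the bass, the chord is in first inversion (figured bass 6/5).

A diminished seventh, first inversion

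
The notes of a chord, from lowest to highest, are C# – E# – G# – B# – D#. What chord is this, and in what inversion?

Reducing to letter names: C#, E#, G#, B#, D#. These stack in thirds as C#–E#–G#–B#–D# — a C# major ninth chord.
With the root (C#) in the bass, the chord is in root position.

C# major ninth, root position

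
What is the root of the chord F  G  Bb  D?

The distinct letter names are F, G, Bb, D. Arranged as a stack of thirds they read G–Bb–D–F, so G is the root (a G minor seventh chord).

G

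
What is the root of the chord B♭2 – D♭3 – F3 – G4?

Reordering Bb, Db, F, G into stacked thirds gives G–Bb–Db–F; the bottom of that stack, G, is the root.

G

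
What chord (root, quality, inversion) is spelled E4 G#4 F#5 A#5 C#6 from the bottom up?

The pitch classes E, G#, F#, A#, C# arrange in thirds as F#–A#–C#–E–G#: an F# dominant ninth chord.
With the seventh (E) in the bass, the chord is in third inversion.

F# dominant ninth, third inversion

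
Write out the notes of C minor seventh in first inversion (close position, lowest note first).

Eb, G, Bb, C

C minor seventh is C–Eb–G–Bb. First inversion puts the third (Eb) in the bass, with the remaining tones above: Eb, G, Bb, C.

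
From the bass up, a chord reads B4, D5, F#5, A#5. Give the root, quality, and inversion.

The distinct note names are B, D, F#, A#. Stacked in thirds they read B–D–F#–A#, which is a minor-major seventh chord on B.
With the root (B) in the bass, the chord is in root position (figured bass 7).

B minor-major seventh, root position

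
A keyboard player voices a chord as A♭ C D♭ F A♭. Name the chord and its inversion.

Db major seventh, second inversion

The distinct note names are Ab, C, Db, F. Stacked in thirds they read Db–F–Ab–C, which is a major seventh chord on Db.
The lowest note is Ab, the fifth of the chord, so this is second inversion (figured bass 4/3).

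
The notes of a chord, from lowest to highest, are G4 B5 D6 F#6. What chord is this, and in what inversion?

Reducing to letter names: G, B, D, F#. These stack in thirds as G–B–D–F# — a G major seventh chord.
G is the root of G major seventh; root in the bass means root position (figured bass 7).

G major seventh, root position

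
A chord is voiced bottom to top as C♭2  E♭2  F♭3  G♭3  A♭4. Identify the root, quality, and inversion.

Fb major ninth, second inversion

The distinct note names are Cb, Eb, Fb, Gb, Ab. Stacked in thirds they read Fb–Ab–Cb–Eb–Gb, which is a major ninth chord on Fb.
Cb is the fifth of Fb major ninth; fifth in the bass means second inversion.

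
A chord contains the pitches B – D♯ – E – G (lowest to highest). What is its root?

E

The distinct letter names are B, D#, E, G. Arranged as a stack of thirds they read E–G–B–D#, so E is the root (an E minor-major seventh chord).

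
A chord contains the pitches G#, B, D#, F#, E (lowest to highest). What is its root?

The distinct letter names are G#, B, D#, F#, E. Arranged as a stack of thirds they read E–G#–B–D#–F#, so E is the root (an E major ninth chord).

E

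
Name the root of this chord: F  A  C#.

F

F, A, C# are the tones of an F augmented triad (F–A–C#), making F the root.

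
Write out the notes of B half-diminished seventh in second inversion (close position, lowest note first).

B half-diminished seventh is B–D–F–A. Second inversion puts the fifth (F) in the bass, with the remaining tones above: F, A, B, D.

F, A, B, D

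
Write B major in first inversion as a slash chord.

BM/D#

First inversion of B major has the third (D#) in the bass. As a slash chord: BM/D#.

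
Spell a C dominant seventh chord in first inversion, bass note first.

The chord tones are C–E–G–Bb. With the third (E) lowest for first inversion: E, G, Bb, C.

E, G, Bb, C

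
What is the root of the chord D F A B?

B

The distinct letter names are D, F, A, B. Arranged as a stack of thirds they read B–D–F–A, so B is the root (a B half-diminished seventh chord).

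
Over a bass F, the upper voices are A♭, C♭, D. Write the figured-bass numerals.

The notes F, Ab, Cb, D stack in thirds as D–F–Ab–Cb — a D diminished seventh chord. The bass F is the third, so this is first inversion: figured 6/5.

6/5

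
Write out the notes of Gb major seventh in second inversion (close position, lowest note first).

Db, F, Gb, Bb

The chord tones are Gb–Bb–Db–F. With the fifth (Db) lowest for second inversion: Db, F, Gb, Bb.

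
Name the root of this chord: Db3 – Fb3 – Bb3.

The distinct letter names are Db, Fb, Bb. Arranged as a stack of thirds they read Bb–Db–Fb, so Bb is the root (a Bb diminished triad).

Bb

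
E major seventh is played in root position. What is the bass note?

In root position the root is lowest. For E major seventh (E–G#–B–D#) that is E.

E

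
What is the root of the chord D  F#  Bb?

Bb

Reordering D, F#, Bb into stacked thirds gives Bb–D–F#; the bottom of that stack, Bb, is the root.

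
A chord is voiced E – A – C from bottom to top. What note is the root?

A

Reordering E, A, C into stacked thirds gives A–C–E; the bottom of that stack, A, is the root.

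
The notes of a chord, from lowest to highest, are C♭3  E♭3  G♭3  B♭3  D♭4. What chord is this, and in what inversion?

Reducing to letter names: Cb, Eb, Gb, Bb, Db. These stack in thirds as Cb–Eb–Gb–Bb–Db — a Cb major ninth chord.
Cb is the root of Cb major ninth; root in the bass means root position.

Cb major ninth, root position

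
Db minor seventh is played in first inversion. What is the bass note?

Fb

Db minor seventh is Db–Fb–Ab–Cb. First inversion places the third in the bass: Fb.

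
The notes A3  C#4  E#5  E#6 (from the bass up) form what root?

A

The distinct letter names are A, C#, E#. Arranged as a stack of thirds they read A–C#–E#, so A is the root (an A augmented triad).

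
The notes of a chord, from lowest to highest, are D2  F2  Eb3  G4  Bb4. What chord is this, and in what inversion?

Eb major ninth, third inversion

Reducing to letter names: D, F, Eb, G, Bb. These stack in thirds as Eb–G–Bb–D–F — an Eb major ninth chord.
D is the seventh of Eb major ninth; seventh in the bass means third inversion.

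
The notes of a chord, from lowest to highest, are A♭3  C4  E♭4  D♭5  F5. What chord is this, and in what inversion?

Db major ninth, second inversion

The pitch classes Ab, C, Eb, Db, F arrange in thirds as Db–F–Ab–C–Eb: a Db major ninth chord.
The lowest note is Ab, the fifth of the chord, so this is second inversion.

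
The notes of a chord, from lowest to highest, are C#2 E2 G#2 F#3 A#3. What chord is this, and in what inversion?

The distinct note names are C#, E, G#, F#, A#. Stacked in thirds they read F#–A#–C#–E–G#, which is a dominant ninth chord on F#.
With the fifth (C#) in the bass, the chord is in second inversion.

F# dominant ninth, second inversion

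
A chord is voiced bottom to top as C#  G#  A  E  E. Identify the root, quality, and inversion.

The distinct note names are C#, G#, A, E. Stacked in thirds they read A–C#–E–G#, which is a major seventh chord on A.
C# is the third of A major seventh; third in the bass means first inversion (figured bass 6/5).

A major seventh, first inversion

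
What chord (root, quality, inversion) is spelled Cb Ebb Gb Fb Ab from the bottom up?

The distinct note names are Cb, Ebb, Gb, Fb, Ab. Stacked in thirds they read Fb–Ab–Cb–Ebb–Gb, which is a dominant ninth chord on Fb.
With the fifth (Cb) in the bass, the chord is in second inversion.

Fb dominant ninth, second inversion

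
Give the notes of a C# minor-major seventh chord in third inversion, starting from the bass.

B#, C#, E, G#

The chord tones are C#–E–G#–B#. With the seventh (B#) lowest for third inversion: B#, C#, E, G#.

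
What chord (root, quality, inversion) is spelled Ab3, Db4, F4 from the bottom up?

The distinct note names are Ab, Db, F. Stacked in thirds they read Db–F–Ab, which is a major triad on Db.
The lowest note is Ab, the fifth of the chord, so this is second inversion (figured bass 6/4).

Db major, second inversion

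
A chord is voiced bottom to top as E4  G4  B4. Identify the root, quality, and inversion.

The distinct note names are E, G, B. Stacked in thirds they read E–G–B, which is a minor triad on E.
With the root (E) in the bass, the chord is in root position (figured bass 5/3).

E minor, root position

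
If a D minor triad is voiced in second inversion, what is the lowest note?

A

The fifth of D minor (D–F–A) is A; that is the bass in second inversion.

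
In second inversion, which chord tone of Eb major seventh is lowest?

Bb

The fifth of Eb major seventh (Eb–G–Bb–D) is Bb; that is the bass in second inversion.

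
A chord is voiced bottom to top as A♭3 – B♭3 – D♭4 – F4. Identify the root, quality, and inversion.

Bb minor seventh, third inversion

The pitch classes Ab, Bb, Db, F arrange in thirds as Bb–Db–F–Ab: a Bb minor seventh chord.
The lowest note is Ab, the seventh of the chord, so this is third inversion (figured bass 4/2).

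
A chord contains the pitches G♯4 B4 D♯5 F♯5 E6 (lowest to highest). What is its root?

E

G#, B, D#, F#, E are the tones of an E major ninth chord (E–G#–B–D#–F#), making E the root.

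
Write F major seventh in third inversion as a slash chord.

Third inversion of F major seventh has the seventh (E) in the bass. As a slash chord: Fmaj7/E.

Fmaj7/E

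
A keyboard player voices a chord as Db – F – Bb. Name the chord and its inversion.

Reducing to letter names: Db, F, Bb. These stack in thirds as Bb–Db–F — a Bb minor triad.
The lowest note is Db, the third of the chord, so this is first inversion (figured bass 6).

Bb minor, first inversion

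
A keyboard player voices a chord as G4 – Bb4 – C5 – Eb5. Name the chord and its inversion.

The distinct note names are G, Bb, C, Eb. Stacked in thirds they read C–Eb–G–Bb, which is a minor seventh chord on C.
G is the fifth of C minor seventh; fifth in the bass means second inversion (figured bass 4/3).

C minor seventh, second inversion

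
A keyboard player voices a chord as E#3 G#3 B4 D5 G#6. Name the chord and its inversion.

E# diminished seventh, root position

The pitch classes E#, G#, B, D arrange in thirds as E#–G#–B–D: an E# diminished seventh chord.
E# is the root of E# diminished seventh; root in the bass means root position (figured bass 7).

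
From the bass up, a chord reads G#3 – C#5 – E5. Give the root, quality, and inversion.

C# minor, second inversion

The distinct note names are G#, C#, E. Stacked in thirds they read C#–E–G#, which is a minor triad on C#.
The lowest note is G#, the fifth of the chord, so this is second inversion (figured bass 6/4).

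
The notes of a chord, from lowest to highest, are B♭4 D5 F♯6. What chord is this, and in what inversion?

Bb augmented, root position

Reducing to letter names: Bb, D, F#. These stack in thirds as Bb–D–F# — a Bb augmented triad.
With the root (Bb) in the bass, the chord is in root position (figured bass 5/3).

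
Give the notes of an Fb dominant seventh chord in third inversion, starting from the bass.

The chord tones are Fb–Ab–Cb–Ebb. With the seventh (Ebb) lowest for third inversion: Ebb, Fb, Ab, Cb.

Ebb, Fb, Ab, Cb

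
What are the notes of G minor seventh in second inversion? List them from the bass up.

The chord tones are G–Bb–D–F. With the fifth (D) lowest for second inversion: D, F, G, Bb.

D, F, G, Bb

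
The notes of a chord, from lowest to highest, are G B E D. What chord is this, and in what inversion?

E minor seventh, first inversion

The distinct note names are G, B, E, D. Stacked in thirds they read E–G–B–D, which is a minor seventh chord on E.
With the third (G) in the bass, the chord is in first inversion (figured bass 6/5).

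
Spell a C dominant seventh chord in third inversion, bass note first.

The chord tones are C–E–G–Bb. With the seventh (Bb) lowest for third inversion: Bb, C, E, G.

Bb, C, E, G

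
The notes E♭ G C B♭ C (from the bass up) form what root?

C

Reordering Eb, G, C, Bb into stacked thirds gives C–Eb–G–Bb; the bottom of that stack, C, is the root.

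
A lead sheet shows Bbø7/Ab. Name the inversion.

Bbø7/Ab means Bb half-diminished seventh with Ab in the bass. Ab is the seventh of Bb half-diminished seventh (Bb–Db–Fb–Ab), so this is third inversion.

third inversion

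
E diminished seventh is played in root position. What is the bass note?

E

E diminished seventh is E–G–Bb–Db. Root position places the root in the bass: E.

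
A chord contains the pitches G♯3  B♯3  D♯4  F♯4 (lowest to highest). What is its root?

The distinct letter names are G#, B#, D#, F#. Arranged as a stack of thirds they read G#–B#–D#–F#, so G# is the root (a G# dominant seventh chord).

G#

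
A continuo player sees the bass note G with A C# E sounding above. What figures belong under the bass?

4/2

The notes G, A, C#, E stack in thirds as A–C#–E–G — an A dominant seventh chord. The bass G is the seventh, so this is third inversion: figured 4/2.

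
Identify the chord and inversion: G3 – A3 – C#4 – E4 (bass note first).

Reducing to letter names: G, A, C#, E. These stack in thirds as A–C#–E–G — an A dominant seventh chord.
With the seventh (G) in the bass, the chord is in third inversion (figured bass 4/2).

A dominant seventh, third inversion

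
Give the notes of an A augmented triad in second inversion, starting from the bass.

E#, A, C#

The chord tones are A–C#–E#. With the fifth (E#) lowest for second inversion: E#, A, C#.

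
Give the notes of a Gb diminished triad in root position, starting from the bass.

Gb, Bbb, Dbb

Gb diminished is Gb–Bbb–Dbb. Root position puts the root (Gb) in the bass, with the remaining tones above: Gb, Bbb, Dbb.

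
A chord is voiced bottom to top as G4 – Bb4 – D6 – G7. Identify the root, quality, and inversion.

G minor, root position

The distinct note names are G, Bb, D. Stacked in thirds they read G–Bb–D, which is a minor triad on G.
With the root (G) in the bass, the chord is in root position (figured bass 5/3).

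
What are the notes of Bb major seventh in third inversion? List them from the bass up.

Spelling Bb major seventh: Bb–D–F–A. In third inversion the seventh is bass, giving A, Bb, D, F from the bottom.

A, Bb, D, F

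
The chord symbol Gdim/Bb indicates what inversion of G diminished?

Gdim/Bb means G diminished with Bb in the bass. Bb is the third of G diminished (G–Bb–Db), so this is first inversion.

first inversion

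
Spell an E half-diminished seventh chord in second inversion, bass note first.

Bb, D, E, G

Spelling E half-diminished seventh: E–G–Bb–D. In second inversion the fifth is bass, giving Bb, D, E, G from the bottom.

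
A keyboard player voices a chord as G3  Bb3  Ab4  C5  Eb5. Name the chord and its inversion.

Ab major ninth, third inversion

Reducing to letter names: G, Bb, Ab, C, Eb. These stack in thirds as Ab–C–Eb–G–Bb — an Ab major ninth chord.
G is the seventh of Ab major ninth; seventh in the bass means third inversion.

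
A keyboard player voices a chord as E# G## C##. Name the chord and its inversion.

The pitch classes E#, G##, C## arrange in thirds as C##–E#–G##: a C## minor triad.
The lowest note is E#, the third of the chord, so this is first inversion (figured bass 6).

C## minor, first inversion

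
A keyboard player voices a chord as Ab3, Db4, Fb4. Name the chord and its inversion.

The distinct note names are Ab, Db, Fb. Stacked in thirds they read Db–Fb–Ab, which is a minor triad on Db.
Ab is the fifth of Db minor; fifth in the bass means second inversion (figured bass 6/4).

Db minor, second inversion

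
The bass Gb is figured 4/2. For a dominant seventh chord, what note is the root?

The figures 4/2 mean the seventh of the chord is in the bass. If Gb is the seventh of a dominant seventh chord, the root is Ab (chord tones Ab–C–Eb–Gb).

Ab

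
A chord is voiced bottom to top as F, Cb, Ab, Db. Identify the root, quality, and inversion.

Db dominant seventh, first inversion

Reducing to letter names: F, Cb, Ab, Db. These stack in thirds as Db–F–Ab–Cb — a Db dominant seventh chord.
With the third (F) in the bass, the chord is in first inversion (figured bass 6/5).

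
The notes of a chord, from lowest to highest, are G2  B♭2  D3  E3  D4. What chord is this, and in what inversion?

The distinct note names are G, Bb, D, E. Stacked in thirds they read E–G–Bb–D, which is a half-diminished seventh chord on E.
With the third (G) in the bass, the chord is in first inversion (figured bass 6/5).

E half-diminished seventh, first inversion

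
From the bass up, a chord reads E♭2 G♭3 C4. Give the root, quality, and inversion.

The pitch classes Eb, Gb, C arrange in thirds as C–Eb–Gb: a C diminished triad.
With the third (Eb) in the bass, the chord is in first inversion (figured bass 6).

C diminished, first inversion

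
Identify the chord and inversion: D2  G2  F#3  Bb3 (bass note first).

G minor-major seventh, second inversion

Reducing to letter names: D, G, F#, Bb. These stack in thirds as G–Bb–D–F# — a G minor-major seventh chord.
The lowest note is D, the fifth of the chord, so this is second inversion (figured bass 4/3).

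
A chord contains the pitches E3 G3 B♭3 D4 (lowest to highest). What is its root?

E

The distinct letter names are E, G, Bb, D. Arranged as a stack of thirds they read E–G–Bb–D, so E is the root (an E half-diminished seventh chord).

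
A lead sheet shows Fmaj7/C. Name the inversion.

Fmaj7/C means F major seventh with C in the bass. C is the fifth of F major seventh (F–A–C–E), so this is second inversion.

second inversion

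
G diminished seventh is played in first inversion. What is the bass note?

Bb

In first inversion the third is lowest. For G diminished seventh (G–Bb–Db–Fb) that is Bb.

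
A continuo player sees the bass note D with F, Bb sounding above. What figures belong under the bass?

6

The notes D, F, Bb stack in thirds as Bb–D–F — a Bb major triad. The bass D is the third, so this is first inversion: figured 6.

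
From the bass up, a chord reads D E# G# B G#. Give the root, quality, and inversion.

E# diminished seventh, third inversion

Reducing to letter names: D, E#, G#, B. These stack in thirds as E#–G#–B–D — an E# diminished seventh chord.
The lowest note is D, the seventh of the chord, so this is third inversion (figured bass 4/2).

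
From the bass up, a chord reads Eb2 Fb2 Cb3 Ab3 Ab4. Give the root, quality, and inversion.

Fb major seventh, third inversion

The distinct note names are Eb, Fb, Cb, Ab. Stacked in thirds they read Fb–Ab–Cb–Eb, which is a major seventh chord on Fb.
The lowest note is Eb, the seventh of the chord, so this is third inversion (figured bass 4/2).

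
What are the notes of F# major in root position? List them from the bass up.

F#, A#, C#

F# major is F#–A#–C#. Root position puts the root (F#) in the bass, with the remaining tones above: F#, A#, C#.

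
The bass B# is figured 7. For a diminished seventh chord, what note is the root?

The figures 7 mean the root of the chord is in the bass. If B# is the root of a diminished seventh chord, the root is B# (chord tones B#–D#–F#–A).

B#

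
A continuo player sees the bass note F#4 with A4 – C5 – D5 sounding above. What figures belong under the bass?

The notes F#, A, C, D stack in thirds as D–F#–A–C — a D dominant seventh chord. The bass F# is the third, so this is first inversion: figured 6/5.

6/5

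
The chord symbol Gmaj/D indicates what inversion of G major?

Gmaj/D means G major with D in the bass. D is the fifth of G major (G–B–D), so this is second inversion.

second inversion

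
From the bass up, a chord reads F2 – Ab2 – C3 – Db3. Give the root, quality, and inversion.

Reducing to letter names: F, Ab, C, Db. These stack in thirds as Db–F–Ab–C — a Db major seventh chord.
With the third (F) in the bass, the chord is in first inversion (figured bass 6/5).

Db major seventh, first inversion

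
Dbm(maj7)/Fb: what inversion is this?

first inversion

Dbm(maj7)/Fb means Db minor-major seventh with Fb in the bass. Fb is the third of Db minor-major seventh (Db–Fb–Ab–C), so this is first inversion.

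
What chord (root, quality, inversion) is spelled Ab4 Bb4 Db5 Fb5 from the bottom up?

Bb half-diminished seventh, third inversion

Reducing to letter names: Ab, Bb, Db, Fb. These stack in thirds as Bb–Db–Fb–Ab — a Bb half-diminished seventh chord.
The lowest note is Ab, the seventh of the chord, so this is third inversion (figured bass 4/2).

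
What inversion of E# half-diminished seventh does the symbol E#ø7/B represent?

E#ø7/B means E# half-diminished seventh with B in the bass. B is the fifth of E# half-diminished seventh (E#–G#–B–D#), so this is second inversion.

second inversion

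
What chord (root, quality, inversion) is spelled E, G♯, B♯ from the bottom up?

The pitch classes E, G#, B# arrange in thirds as E–G#–B#: an E augmented triad.
The lowest note is E, the root of the chord, so this is root position (figured bass 5/3).

E augmented, root position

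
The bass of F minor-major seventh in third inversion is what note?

F minor-major seventh is F–Ab–C–E. Third inversion places the seventh in the bass: E.

E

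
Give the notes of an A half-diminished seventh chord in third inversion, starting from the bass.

The chord tones are A–C–Eb–G. With the seventh (G) lowest for third inversion: G, A, C, Eb.

G, A, C, Eb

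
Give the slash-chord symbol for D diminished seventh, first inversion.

First inversion of D diminished seventh has the third (F) in the bass. As a slash chord: Ddim7/F.

Ddim7/F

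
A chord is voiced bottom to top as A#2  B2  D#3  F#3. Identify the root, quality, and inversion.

B major seventh, third inversion

The pitch classes A#, B, D#, F# arrange in thirds as B–D#–F#–A#: a B major seventh chord.
With the seventh (A#) in the bass, the chord is in third inversion (figured bass 4/2).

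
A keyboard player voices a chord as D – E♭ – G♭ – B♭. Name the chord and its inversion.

The pitch classes D, Eb, Gb, Bb arrange in thirds as Eb–Gb–Bb–D: an Eb minor-major seventh chord.
With the seventh (D) in the bass, the chord is in third inversion (figured bass 4/2).

Eb minor-major seventh, third inversion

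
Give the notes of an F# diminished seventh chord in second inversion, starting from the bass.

F# diminished seventh is F#–A–C–Eb. Second inversion puts the fifth (C) in the bass, with the remaining tones above: C, Eb, F#, A.

C, Eb, F#, A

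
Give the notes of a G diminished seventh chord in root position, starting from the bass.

G, Bb, Db, Fb

Spelling G diminished seventh: G–Bb–Db–Fb. In root position the root is bass, giving G, Bb, Db, Fb from the bottom.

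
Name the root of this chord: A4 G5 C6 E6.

A, G, C, E are the tones of an A minor seventh chord (A–C–E–G), making A the root.

A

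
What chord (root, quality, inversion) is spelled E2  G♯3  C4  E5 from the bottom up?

Reducing to letter names: E, G#, C. These stack in thirds as C–E–G# — a C augmented triad.
With the third (E) in the bass, the chord is in first inversion (figured bass 6).

C augmented, first inversion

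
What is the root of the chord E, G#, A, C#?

Reordering E, G#, A, C# into stacked thirds gives A–C#–E–G#; the bottom of that stack, A, is the root.

A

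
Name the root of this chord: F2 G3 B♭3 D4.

G

F, G, Bb, D are the tones of a G minor seventh chord (G–Bb–D–F), making G the root.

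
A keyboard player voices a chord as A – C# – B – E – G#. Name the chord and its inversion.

A major ninth, root position

The pitch classes A, C#, B, E, G# arrange in thirds as A–C#–E–G#–B: an A major ninth chord.
With the root (A) in the bass, the chord is in root position.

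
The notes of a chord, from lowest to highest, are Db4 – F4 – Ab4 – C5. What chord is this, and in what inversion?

Db major seventh, root position

The pitch classes Db, F, Ab, C arrange in thirds as Db–F–Ab–C: a Db major seventh chord.
Db is the root of Db major seventh; root in the bass means root position (figured bass 7).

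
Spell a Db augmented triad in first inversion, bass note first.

The chord tones are Db–F–A. With the third (F) lowest for first inversion: F, A, Db.

F, A, Db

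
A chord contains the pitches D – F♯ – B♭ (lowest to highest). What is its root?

Bb

D, F#, Bb are the tones of a Bb augmented triad (Bb–D–F#), making Bb the root.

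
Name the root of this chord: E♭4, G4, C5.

The distinct letter names are Eb, G, C. Arranged as a stack of thirds they read C–Eb–G, so C is the root (a C minor triad).

C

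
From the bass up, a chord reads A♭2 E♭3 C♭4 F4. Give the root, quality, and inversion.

The pitch classes Ab, Eb, Cb, F arrange in thirds as F–Ab–Cb–Eb: an F half-diminished seventh chord.
Ab is the third of F half-diminished seventh; third in the bass means first inversion (figured bass 6/5).

F half-diminished seventh, first inversion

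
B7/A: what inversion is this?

B7/A means B dominant seventh with A in the bass. A is the seventh of B dominant seventh (B–D#–F#–A), so this is third inversion.

third inversion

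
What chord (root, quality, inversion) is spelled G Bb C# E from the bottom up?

C# diminished seventh, second inversion

The distinct note names are G, Bb, C#, E. Stacked in thirds they read C#–E–G–Bb, which is a diminished seventh chord on C#.
G is the fifth of C# diminished seventh; fifth in the bass means second inversion (figured bass 4/3).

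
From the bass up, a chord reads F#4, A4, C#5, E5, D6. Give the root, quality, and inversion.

D major ninth, first inversion

The distinct note names are F#, A, C#, E, D. Stacked in thirds they read D–F#–A–C#–E, which is a major ninth chord on D.
F# is the third of D major ninth; third in the bass means first inversion.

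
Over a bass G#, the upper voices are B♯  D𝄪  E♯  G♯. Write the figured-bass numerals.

6/5

The notes G#, B#, D##, E# stack in thirds as E#–G#–B#–D## — an E# minor-major seventh chord. The bass G# is the third, so this is first inversion: figured 6/5.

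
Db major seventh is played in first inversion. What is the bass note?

In first inversion the third is lowest. For Db major seventh (Db–F–Ab–C) that is F.

F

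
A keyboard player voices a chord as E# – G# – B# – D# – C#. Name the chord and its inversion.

C# major ninth, first inversion

The pitch classes E#, G#, B#, D#, C# arrange in thirds as C#–E#–G#–B#–D#: a C# major ninth chord.
With the third (E#) in the bass, the chord is in first inversion.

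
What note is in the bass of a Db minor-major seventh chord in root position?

Db minor-major seventh is Db–Fb–Ab–C. Root position places the root in the bass: Db.

Db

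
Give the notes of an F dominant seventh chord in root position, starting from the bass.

The chord tones are F–A–C–Eb. With the root (F) lowest for root position: F, A, C, Eb.

F, A, C, Eb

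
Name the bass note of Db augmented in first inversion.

F

In first inversion the third is lowest. For Db augmented (Db–F–A) that is F.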